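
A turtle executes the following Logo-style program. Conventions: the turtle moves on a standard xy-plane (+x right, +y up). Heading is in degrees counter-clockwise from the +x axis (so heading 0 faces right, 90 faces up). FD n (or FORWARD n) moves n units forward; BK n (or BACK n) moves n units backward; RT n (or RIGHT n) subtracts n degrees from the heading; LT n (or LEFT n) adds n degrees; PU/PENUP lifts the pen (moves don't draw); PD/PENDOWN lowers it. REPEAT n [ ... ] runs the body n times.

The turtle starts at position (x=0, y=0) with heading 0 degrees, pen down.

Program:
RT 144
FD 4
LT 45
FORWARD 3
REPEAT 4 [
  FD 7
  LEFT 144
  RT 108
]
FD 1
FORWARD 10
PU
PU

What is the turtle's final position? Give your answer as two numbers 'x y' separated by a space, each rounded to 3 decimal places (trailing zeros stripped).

Executing turtle program step by step:
Start: pos=(0,0), heading=0, pen down
RT 144: heading 0 -> 216
FD 4: (0,0) -> (-3.236,-2.351) [heading=216, draw]
LT 45: heading 216 -> 261
FD 3: (-3.236,-2.351) -> (-3.705,-5.314) [heading=261, draw]
REPEAT 4 [
  -- iteration 1/4 --
  FD 7: (-3.705,-5.314) -> (-4.8,-12.228) [heading=261, draw]
  LT 144: heading 261 -> 45
  RT 108: heading 45 -> 297
  -- iteration 2/4 --
  FD 7: (-4.8,-12.228) -> (-1.622,-18.465) [heading=297, draw]
  LT 144: heading 297 -> 81
  RT 108: heading 81 -> 333
  -- iteration 3/4 --
  FD 7: (-1.622,-18.465) -> (4.615,-21.643) [heading=333, draw]
  LT 144: heading 333 -> 117
  RT 108: heading 117 -> 9
  -- iteration 4/4 --
  FD 7: (4.615,-21.643) -> (11.528,-20.548) [heading=9, draw]
  LT 144: heading 9 -> 153
  RT 108: heading 153 -> 45
]
FD 1: (11.528,-20.548) -> (12.235,-19.841) [heading=45, draw]
FD 10: (12.235,-19.841) -> (19.307,-12.77) [heading=45, draw]
PU: pen up
PU: pen up
Final: pos=(19.307,-12.77), heading=45, 8 segment(s) drawn

Answer: 19.307 -12.77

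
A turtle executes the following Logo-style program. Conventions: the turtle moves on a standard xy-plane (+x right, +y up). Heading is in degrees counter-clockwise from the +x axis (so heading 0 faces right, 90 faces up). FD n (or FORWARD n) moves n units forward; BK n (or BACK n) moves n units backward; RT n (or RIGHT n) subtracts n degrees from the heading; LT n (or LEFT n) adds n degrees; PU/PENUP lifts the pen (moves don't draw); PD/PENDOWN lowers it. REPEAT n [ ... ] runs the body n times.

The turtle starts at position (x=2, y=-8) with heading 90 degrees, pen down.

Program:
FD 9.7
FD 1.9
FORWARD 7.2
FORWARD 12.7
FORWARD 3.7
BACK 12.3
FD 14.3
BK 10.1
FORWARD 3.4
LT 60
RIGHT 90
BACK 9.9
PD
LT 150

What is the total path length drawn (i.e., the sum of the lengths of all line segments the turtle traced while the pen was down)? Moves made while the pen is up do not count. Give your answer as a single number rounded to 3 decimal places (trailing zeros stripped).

Answer: 85.2

Derivation:
Executing turtle program step by step:
Start: pos=(2,-8), heading=90, pen down
FD 9.7: (2,-8) -> (2,1.7) [heading=90, draw]
FD 1.9: (2,1.7) -> (2,3.6) [heading=90, draw]
FD 7.2: (2,3.6) -> (2,10.8) [heading=90, draw]
FD 12.7: (2,10.8) -> (2,23.5) [heading=90, draw]
FD 3.7: (2,23.5) -> (2,27.2) [heading=90, draw]
BK 12.3: (2,27.2) -> (2,14.9) [heading=90, draw]
FD 14.3: (2,14.9) -> (2,29.2) [heading=90, draw]
BK 10.1: (2,29.2) -> (2,19.1) [heading=90, draw]
FD 3.4: (2,19.1) -> (2,22.5) [heading=90, draw]
LT 60: heading 90 -> 150
RT 90: heading 150 -> 60
BK 9.9: (2,22.5) -> (-2.95,13.926) [heading=60, draw]
PD: pen down
LT 150: heading 60 -> 210
Final: pos=(-2.95,13.926), heading=210, 10 segment(s) drawn

Segment lengths:
  seg 1: (2,-8) -> (2,1.7), length = 9.7
  seg 2: (2,1.7) -> (2,3.6), length = 1.9
  seg 3: (2,3.6) -> (2,10.8), length = 7.2
  seg 4: (2,10.8) -> (2,23.5), length = 12.7
  seg 5: (2,23.5) -> (2,27.2), length = 3.7
  seg 6: (2,27.2) -> (2,14.9), length = 12.3
  seg 7: (2,14.9) -> (2,29.2), length = 14.3
  seg 8: (2,29.2) -> (2,19.1), length = 10.1
  seg 9: (2,19.1) -> (2,22.5), length = 3.4
  seg 10: (2,22.5) -> (-2.95,13.926), length = 9.9
Total = 85.2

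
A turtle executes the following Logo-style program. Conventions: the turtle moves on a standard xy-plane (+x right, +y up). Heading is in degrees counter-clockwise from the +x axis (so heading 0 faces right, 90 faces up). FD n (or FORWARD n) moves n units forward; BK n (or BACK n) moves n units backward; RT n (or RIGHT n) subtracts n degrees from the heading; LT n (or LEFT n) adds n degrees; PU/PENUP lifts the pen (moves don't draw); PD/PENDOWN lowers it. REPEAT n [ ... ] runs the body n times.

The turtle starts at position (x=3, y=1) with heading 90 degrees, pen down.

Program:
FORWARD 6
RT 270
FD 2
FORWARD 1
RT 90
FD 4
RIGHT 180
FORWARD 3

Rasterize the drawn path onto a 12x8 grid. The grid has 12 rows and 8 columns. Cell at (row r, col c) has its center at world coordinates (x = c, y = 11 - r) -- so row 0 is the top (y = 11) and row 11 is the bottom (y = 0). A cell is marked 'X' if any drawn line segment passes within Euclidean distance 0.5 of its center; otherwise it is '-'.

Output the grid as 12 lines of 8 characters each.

Answer: X-------
X-------
X-------
X-------
XXXX----
---X----
---X----
---X----
---X----
---X----
---X----
--------

Derivation:
Segment 0: (3,1) -> (3,7)
Segment 1: (3,7) -> (1,7)
Segment 2: (1,7) -> (0,7)
Segment 3: (0,7) -> (-0,11)
Segment 4: (-0,11) -> (0,8)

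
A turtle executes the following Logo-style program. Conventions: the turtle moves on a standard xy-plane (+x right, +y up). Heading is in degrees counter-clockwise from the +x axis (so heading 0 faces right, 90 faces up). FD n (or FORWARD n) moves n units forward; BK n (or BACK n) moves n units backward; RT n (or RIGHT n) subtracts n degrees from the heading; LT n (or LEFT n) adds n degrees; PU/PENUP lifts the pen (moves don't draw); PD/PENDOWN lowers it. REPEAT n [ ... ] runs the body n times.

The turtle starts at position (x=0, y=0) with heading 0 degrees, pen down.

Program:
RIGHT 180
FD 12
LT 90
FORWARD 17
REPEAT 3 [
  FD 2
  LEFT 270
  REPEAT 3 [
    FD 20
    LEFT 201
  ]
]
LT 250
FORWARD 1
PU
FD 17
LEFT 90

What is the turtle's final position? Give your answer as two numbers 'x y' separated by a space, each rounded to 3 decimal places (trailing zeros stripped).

Answer: -29.633 -34.645

Derivation:
Executing turtle program step by step:
Start: pos=(0,0), heading=0, pen down
RT 180: heading 0 -> 180
FD 12: (0,0) -> (-12,0) [heading=180, draw]
LT 90: heading 180 -> 270
FD 17: (-12,0) -> (-12,-17) [heading=270, draw]
REPEAT 3 [
  -- iteration 1/3 --
  FD 2: (-12,-17) -> (-12,-19) [heading=270, draw]
  LT 270: heading 270 -> 180
  REPEAT 3 [
    -- iteration 1/3 --
    FD 20: (-12,-19) -> (-32,-19) [heading=180, draw]
    LT 201: heading 180 -> 21
    -- iteration 2/3 --
    FD 20: (-32,-19) -> (-13.328,-11.833) [heading=21, draw]
    LT 201: heading 21 -> 222
    -- iteration 3/3 --
    FD 20: (-13.328,-11.833) -> (-28.191,-25.215) [heading=222, draw]
    LT 201: heading 222 -> 63
  ]
  -- iteration 2/3 --
  FD 2: (-28.191,-25.215) -> (-27.283,-23.433) [heading=63, draw]
  LT 270: heading 63 -> 333
  REPEAT 3 [
    -- iteration 1/3 --
    FD 20: (-27.283,-23.433) -> (-9.463,-32.513) [heading=333, draw]
    LT 201: heading 333 -> 174
    -- iteration 2/3 --
    FD 20: (-9.463,-32.513) -> (-29.354,-30.422) [heading=174, draw]
    LT 201: heading 174 -> 15
    -- iteration 3/3 --
    FD 20: (-29.354,-30.422) -> (-10.035,-25.246) [heading=15, draw]
    LT 201: heading 15 -> 216
  ]
  -- iteration 3/3 --
  FD 2: (-10.035,-25.246) -> (-11.653,-26.422) [heading=216, draw]
  LT 270: heading 216 -> 126
  REPEAT 3 [
    -- iteration 1/3 --
    FD 20: (-11.653,-26.422) -> (-23.409,-10.241) [heading=126, draw]
    LT 201: heading 126 -> 327
    -- iteration 2/3 --
    FD 20: (-23.409,-10.241) -> (-6.635,-21.134) [heading=327, draw]
    LT 201: heading 327 -> 168
    -- iteration 3/3 --
    FD 20: (-6.635,-21.134) -> (-26.198,-16.976) [heading=168, draw]
    LT 201: heading 168 -> 9
  ]
]
LT 250: heading 9 -> 259
FD 1: (-26.198,-16.976) -> (-26.389,-17.958) [heading=259, draw]
PU: pen up
FD 17: (-26.389,-17.958) -> (-29.633,-34.645) [heading=259, move]
LT 90: heading 259 -> 349
Final: pos=(-29.633,-34.645), heading=349, 15 segment(s) drawn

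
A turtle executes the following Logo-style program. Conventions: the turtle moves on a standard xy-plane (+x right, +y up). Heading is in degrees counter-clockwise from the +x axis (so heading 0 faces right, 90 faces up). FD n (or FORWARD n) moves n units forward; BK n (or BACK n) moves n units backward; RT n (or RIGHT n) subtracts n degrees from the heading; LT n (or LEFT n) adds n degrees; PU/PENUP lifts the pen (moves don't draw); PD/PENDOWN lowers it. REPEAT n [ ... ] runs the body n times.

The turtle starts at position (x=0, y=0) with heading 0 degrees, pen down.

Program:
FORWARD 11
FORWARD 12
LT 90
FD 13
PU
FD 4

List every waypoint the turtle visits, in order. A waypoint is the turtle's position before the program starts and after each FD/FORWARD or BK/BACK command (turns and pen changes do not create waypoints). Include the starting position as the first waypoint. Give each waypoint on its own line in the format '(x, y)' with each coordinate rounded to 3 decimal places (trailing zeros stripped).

Answer: (0, 0)
(11, 0)
(23, 0)
(23, 13)
(23, 17)

Derivation:
Executing turtle program step by step:
Start: pos=(0,0), heading=0, pen down
FD 11: (0,0) -> (11,0) [heading=0, draw]
FD 12: (11,0) -> (23,0) [heading=0, draw]
LT 90: heading 0 -> 90
FD 13: (23,0) -> (23,13) [heading=90, draw]
PU: pen up
FD 4: (23,13) -> (23,17) [heading=90, move]
Final: pos=(23,17), heading=90, 3 segment(s) drawn
Waypoints (5 total):
(0, 0)
(11, 0)
(23, 0)
(23, 13)
(23, 17)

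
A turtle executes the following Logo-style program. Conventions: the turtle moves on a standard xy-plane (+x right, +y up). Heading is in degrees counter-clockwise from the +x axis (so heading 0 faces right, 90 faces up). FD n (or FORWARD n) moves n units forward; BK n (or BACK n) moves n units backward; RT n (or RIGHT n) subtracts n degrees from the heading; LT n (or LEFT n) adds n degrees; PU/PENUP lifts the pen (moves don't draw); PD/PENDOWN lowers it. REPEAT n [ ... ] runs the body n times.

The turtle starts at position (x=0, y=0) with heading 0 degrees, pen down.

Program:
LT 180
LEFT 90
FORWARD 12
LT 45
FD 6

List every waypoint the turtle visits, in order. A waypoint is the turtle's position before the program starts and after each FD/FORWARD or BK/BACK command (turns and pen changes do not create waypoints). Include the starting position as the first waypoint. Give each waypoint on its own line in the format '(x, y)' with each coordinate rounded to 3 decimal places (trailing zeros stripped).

Answer: (0, 0)
(0, -12)
(4.243, -16.243)

Derivation:
Executing turtle program step by step:
Start: pos=(0,0), heading=0, pen down
LT 180: heading 0 -> 180
LT 90: heading 180 -> 270
FD 12: (0,0) -> (0,-12) [heading=270, draw]
LT 45: heading 270 -> 315
FD 6: (0,-12) -> (4.243,-16.243) [heading=315, draw]
Final: pos=(4.243,-16.243), heading=315, 2 segment(s) drawn
Waypoints (3 total):
(0, 0)
(0, -12)
(4.243, -16.243)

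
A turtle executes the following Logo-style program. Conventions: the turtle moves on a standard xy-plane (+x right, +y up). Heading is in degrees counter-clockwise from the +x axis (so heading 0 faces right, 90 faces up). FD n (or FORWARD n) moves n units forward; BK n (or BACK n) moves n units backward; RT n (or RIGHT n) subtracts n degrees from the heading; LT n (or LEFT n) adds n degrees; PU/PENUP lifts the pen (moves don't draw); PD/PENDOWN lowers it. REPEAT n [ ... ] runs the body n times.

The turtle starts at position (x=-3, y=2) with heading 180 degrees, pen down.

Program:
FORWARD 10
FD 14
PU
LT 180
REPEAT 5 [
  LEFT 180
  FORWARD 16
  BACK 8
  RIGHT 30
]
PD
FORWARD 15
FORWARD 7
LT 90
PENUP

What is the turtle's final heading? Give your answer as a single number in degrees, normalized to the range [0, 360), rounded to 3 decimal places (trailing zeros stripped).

Executing turtle program step by step:
Start: pos=(-3,2), heading=180, pen down
FD 10: (-3,2) -> (-13,2) [heading=180, draw]
FD 14: (-13,2) -> (-27,2) [heading=180, draw]
PU: pen up
LT 180: heading 180 -> 0
REPEAT 5 [
  -- iteration 1/5 --
  LT 180: heading 0 -> 180
  FD 16: (-27,2) -> (-43,2) [heading=180, move]
  BK 8: (-43,2) -> (-35,2) [heading=180, move]
  RT 30: heading 180 -> 150
  -- iteration 2/5 --
  LT 180: heading 150 -> 330
  FD 16: (-35,2) -> (-21.144,-6) [heading=330, move]
  BK 8: (-21.144,-6) -> (-28.072,-2) [heading=330, move]
  RT 30: heading 330 -> 300
  -- iteration 3/5 --
  LT 180: heading 300 -> 120
  FD 16: (-28.072,-2) -> (-36.072,11.856) [heading=120, move]
  BK 8: (-36.072,11.856) -> (-32.072,4.928) [heading=120, move]
  RT 30: heading 120 -> 90
  -- iteration 4/5 --
  LT 180: heading 90 -> 270
  FD 16: (-32.072,4.928) -> (-32.072,-11.072) [heading=270, move]
  BK 8: (-32.072,-11.072) -> (-32.072,-3.072) [heading=270, move]
  RT 30: heading 270 -> 240
  -- iteration 5/5 --
  LT 180: heading 240 -> 60
  FD 16: (-32.072,-3.072) -> (-24.072,10.785) [heading=60, move]
  BK 8: (-24.072,10.785) -> (-28.072,3.856) [heading=60, move]
  RT 30: heading 60 -> 30
]
PD: pen down
FD 15: (-28.072,3.856) -> (-15.081,11.356) [heading=30, draw]
FD 7: (-15.081,11.356) -> (-9.019,14.856) [heading=30, draw]
LT 90: heading 30 -> 120
PU: pen up
Final: pos=(-9.019,14.856), heading=120, 4 segment(s) drawn

Answer: 120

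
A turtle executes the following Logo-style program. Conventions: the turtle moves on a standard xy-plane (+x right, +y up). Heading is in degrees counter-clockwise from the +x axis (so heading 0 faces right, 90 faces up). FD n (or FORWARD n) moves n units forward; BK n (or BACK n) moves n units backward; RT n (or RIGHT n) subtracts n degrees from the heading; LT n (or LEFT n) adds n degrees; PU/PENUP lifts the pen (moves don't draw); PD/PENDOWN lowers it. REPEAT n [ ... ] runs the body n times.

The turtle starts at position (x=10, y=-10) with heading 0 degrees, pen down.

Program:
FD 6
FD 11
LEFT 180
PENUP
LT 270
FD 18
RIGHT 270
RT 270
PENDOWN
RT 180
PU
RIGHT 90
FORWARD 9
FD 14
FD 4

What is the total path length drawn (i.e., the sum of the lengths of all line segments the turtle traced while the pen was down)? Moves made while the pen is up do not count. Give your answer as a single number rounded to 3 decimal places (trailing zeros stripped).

Answer: 17

Derivation:
Executing turtle program step by step:
Start: pos=(10,-10), heading=0, pen down
FD 6: (10,-10) -> (16,-10) [heading=0, draw]
FD 11: (16,-10) -> (27,-10) [heading=0, draw]
LT 180: heading 0 -> 180
PU: pen up
LT 270: heading 180 -> 90
FD 18: (27,-10) -> (27,8) [heading=90, move]
RT 270: heading 90 -> 180
RT 270: heading 180 -> 270
PD: pen down
RT 180: heading 270 -> 90
PU: pen up
RT 90: heading 90 -> 0
FD 9: (27,8) -> (36,8) [heading=0, move]
FD 14: (36,8) -> (50,8) [heading=0, move]
FD 4: (50,8) -> (54,8) [heading=0, move]
Final: pos=(54,8), heading=0, 2 segment(s) drawn

Segment lengths:
  seg 1: (10,-10) -> (16,-10), length = 6
  seg 2: (16,-10) -> (27,-10), length = 11
Total = 17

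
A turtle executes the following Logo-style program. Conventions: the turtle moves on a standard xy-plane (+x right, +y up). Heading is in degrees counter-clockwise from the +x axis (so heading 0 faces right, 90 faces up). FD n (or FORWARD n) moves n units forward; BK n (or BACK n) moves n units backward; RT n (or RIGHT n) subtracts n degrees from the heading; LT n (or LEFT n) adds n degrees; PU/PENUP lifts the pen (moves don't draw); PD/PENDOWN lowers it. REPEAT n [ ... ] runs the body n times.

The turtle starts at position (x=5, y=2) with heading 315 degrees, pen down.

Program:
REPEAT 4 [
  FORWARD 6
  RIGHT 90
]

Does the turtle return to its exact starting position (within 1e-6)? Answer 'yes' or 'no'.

Answer: yes

Derivation:
Executing turtle program step by step:
Start: pos=(5,2), heading=315, pen down
REPEAT 4 [
  -- iteration 1/4 --
  FD 6: (5,2) -> (9.243,-2.243) [heading=315, draw]
  RT 90: heading 315 -> 225
  -- iteration 2/4 --
  FD 6: (9.243,-2.243) -> (5,-6.485) [heading=225, draw]
  RT 90: heading 225 -> 135
  -- iteration 3/4 --
  FD 6: (5,-6.485) -> (0.757,-2.243) [heading=135, draw]
  RT 90: heading 135 -> 45
  -- iteration 4/4 --
  FD 6: (0.757,-2.243) -> (5,2) [heading=45, draw]
  RT 90: heading 45 -> 315
]
Final: pos=(5,2), heading=315, 4 segment(s) drawn

Start position: (5, 2)
Final position: (5, 2)
Distance = 0; < 1e-6 -> CLOSED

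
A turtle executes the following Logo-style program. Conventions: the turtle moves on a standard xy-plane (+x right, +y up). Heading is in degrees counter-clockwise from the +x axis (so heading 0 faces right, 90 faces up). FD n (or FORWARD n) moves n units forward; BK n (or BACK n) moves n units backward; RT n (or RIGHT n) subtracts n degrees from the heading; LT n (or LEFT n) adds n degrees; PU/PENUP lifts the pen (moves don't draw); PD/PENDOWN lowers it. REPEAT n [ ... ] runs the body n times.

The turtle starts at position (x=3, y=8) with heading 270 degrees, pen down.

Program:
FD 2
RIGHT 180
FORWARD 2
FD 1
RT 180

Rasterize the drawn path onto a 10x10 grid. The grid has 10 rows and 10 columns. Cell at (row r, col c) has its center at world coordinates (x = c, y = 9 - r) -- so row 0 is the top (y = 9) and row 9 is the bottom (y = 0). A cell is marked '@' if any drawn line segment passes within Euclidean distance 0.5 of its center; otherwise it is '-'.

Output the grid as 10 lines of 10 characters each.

Segment 0: (3,8) -> (3,6)
Segment 1: (3,6) -> (3,8)
Segment 2: (3,8) -> (3,9)

Answer: ---@------
---@------
---@------
---@------
----------
----------
----------
----------
----------
----------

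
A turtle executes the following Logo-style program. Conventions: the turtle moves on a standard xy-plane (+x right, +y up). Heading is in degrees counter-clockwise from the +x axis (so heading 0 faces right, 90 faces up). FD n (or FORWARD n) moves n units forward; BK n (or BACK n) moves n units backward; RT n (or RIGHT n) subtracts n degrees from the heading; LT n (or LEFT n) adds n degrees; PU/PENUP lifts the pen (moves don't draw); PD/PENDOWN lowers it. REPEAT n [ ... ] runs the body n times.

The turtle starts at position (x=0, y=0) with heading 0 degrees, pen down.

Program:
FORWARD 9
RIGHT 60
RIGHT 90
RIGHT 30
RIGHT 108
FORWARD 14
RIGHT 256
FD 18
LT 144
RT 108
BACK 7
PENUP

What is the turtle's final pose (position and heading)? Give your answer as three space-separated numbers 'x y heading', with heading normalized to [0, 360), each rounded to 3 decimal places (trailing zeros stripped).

Answer: 1.306 18.28 212

Derivation:
Executing turtle program step by step:
Start: pos=(0,0), heading=0, pen down
FD 9: (0,0) -> (9,0) [heading=0, draw]
RT 60: heading 0 -> 300
RT 90: heading 300 -> 210
RT 30: heading 210 -> 180
RT 108: heading 180 -> 72
FD 14: (9,0) -> (13.326,13.315) [heading=72, draw]
RT 256: heading 72 -> 176
FD 18: (13.326,13.315) -> (-4.63,14.57) [heading=176, draw]
LT 144: heading 176 -> 320
RT 108: heading 320 -> 212
BK 7: (-4.63,14.57) -> (1.306,18.28) [heading=212, draw]
PU: pen up
Final: pos=(1.306,18.28), heading=212, 4 segment(s) drawn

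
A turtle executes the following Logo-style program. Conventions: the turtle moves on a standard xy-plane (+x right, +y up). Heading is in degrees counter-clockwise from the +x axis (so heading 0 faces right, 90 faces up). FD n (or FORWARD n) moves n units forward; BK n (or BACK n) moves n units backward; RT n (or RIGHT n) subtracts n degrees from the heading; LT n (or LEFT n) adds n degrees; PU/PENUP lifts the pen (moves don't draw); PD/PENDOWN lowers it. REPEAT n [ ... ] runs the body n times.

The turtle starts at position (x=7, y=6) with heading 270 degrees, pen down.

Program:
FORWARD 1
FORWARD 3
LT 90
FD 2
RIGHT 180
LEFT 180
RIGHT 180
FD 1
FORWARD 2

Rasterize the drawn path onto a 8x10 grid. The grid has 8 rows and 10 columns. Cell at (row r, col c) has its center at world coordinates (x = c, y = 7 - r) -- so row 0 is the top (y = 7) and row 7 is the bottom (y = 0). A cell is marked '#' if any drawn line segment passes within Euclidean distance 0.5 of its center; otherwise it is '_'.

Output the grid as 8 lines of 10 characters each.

Segment 0: (7,6) -> (7,5)
Segment 1: (7,5) -> (7,2)
Segment 2: (7,2) -> (9,2)
Segment 3: (9,2) -> (8,2)
Segment 4: (8,2) -> (6,2)

Answer: __________
_______#__
_______#__
_______#__
_______#__
______####
__________
__________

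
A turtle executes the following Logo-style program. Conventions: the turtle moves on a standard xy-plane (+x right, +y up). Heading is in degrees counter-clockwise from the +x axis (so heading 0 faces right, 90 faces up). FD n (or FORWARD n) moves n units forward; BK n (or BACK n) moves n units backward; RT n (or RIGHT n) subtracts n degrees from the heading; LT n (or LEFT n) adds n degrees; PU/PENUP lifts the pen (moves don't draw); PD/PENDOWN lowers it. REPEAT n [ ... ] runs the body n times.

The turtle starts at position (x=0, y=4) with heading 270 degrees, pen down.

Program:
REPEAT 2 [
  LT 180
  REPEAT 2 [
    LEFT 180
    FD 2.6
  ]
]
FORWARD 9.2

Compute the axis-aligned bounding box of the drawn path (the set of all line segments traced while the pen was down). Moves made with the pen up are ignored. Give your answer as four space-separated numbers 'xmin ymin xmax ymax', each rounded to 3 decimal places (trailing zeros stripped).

Executing turtle program step by step:
Start: pos=(0,4), heading=270, pen down
REPEAT 2 [
  -- iteration 1/2 --
  LT 180: heading 270 -> 90
  REPEAT 2 [
    -- iteration 1/2 --
    LT 180: heading 90 -> 270
    FD 2.6: (0,4) -> (0,1.4) [heading=270, draw]
    -- iteration 2/2 --
    LT 180: heading 270 -> 90
    FD 2.6: (0,1.4) -> (0,4) [heading=90, draw]
  ]
  -- iteration 2/2 --
  LT 180: heading 90 -> 270
  REPEAT 2 [
    -- iteration 1/2 --
    LT 180: heading 270 -> 90
    FD 2.6: (0,4) -> (0,6.6) [heading=90, draw]
    -- iteration 2/2 --
    LT 180: heading 90 -> 270
    FD 2.6: (0,6.6) -> (0,4) [heading=270, draw]
  ]
]
FD 9.2: (0,4) -> (0,-5.2) [heading=270, draw]
Final: pos=(0,-5.2), heading=270, 5 segment(s) drawn

Segment endpoints: x in {0, 0, 0, 0, 0, 0}, y in {-5.2, 1.4, 4, 4, 6.6}
xmin=0, ymin=-5.2, xmax=0, ymax=6.6

Answer: 0 -5.2 0 6.6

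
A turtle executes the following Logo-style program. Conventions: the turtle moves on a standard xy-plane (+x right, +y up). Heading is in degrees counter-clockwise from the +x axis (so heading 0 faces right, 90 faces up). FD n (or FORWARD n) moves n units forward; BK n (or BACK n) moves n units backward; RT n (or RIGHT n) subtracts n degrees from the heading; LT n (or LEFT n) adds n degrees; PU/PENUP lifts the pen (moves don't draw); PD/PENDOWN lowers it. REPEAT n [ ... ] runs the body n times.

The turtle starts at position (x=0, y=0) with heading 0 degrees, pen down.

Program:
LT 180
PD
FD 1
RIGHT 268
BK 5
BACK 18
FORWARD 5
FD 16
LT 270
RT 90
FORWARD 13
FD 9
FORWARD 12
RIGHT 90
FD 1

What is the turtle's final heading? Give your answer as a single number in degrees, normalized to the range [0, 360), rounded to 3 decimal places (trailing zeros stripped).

Executing turtle program step by step:
Start: pos=(0,0), heading=0, pen down
LT 180: heading 0 -> 180
PD: pen down
FD 1: (0,0) -> (-1,0) [heading=180, draw]
RT 268: heading 180 -> 272
BK 5: (-1,0) -> (-1.174,4.997) [heading=272, draw]
BK 18: (-1.174,4.997) -> (-1.803,22.986) [heading=272, draw]
FD 5: (-1.803,22.986) -> (-1.628,17.989) [heading=272, draw]
FD 16: (-1.628,17.989) -> (-1.07,1.999) [heading=272, draw]
LT 270: heading 272 -> 182
RT 90: heading 182 -> 92
FD 13: (-1.07,1.999) -> (-1.523,14.991) [heading=92, draw]
FD 9: (-1.523,14.991) -> (-1.838,23.985) [heading=92, draw]
FD 12: (-1.838,23.985) -> (-2.256,35.978) [heading=92, draw]
RT 90: heading 92 -> 2
FD 1: (-2.256,35.978) -> (-1.257,36.013) [heading=2, draw]
Final: pos=(-1.257,36.013), heading=2, 9 segment(s) drawn

Answer: 2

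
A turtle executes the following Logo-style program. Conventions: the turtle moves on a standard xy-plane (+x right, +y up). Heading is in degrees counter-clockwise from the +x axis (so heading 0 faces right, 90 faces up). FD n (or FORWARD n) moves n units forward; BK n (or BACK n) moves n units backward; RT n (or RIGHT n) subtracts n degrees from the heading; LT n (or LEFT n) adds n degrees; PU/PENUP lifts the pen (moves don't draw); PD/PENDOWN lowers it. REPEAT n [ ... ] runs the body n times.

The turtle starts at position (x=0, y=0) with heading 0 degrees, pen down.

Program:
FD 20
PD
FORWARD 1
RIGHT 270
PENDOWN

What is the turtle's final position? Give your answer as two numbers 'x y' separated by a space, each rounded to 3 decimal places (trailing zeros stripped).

Executing turtle program step by step:
Start: pos=(0,0), heading=0, pen down
FD 20: (0,0) -> (20,0) [heading=0, draw]
PD: pen down
FD 1: (20,0) -> (21,0) [heading=0, draw]
RT 270: heading 0 -> 90
PD: pen down
Final: pos=(21,0), heading=90, 2 segment(s) drawn

Answer: 21 0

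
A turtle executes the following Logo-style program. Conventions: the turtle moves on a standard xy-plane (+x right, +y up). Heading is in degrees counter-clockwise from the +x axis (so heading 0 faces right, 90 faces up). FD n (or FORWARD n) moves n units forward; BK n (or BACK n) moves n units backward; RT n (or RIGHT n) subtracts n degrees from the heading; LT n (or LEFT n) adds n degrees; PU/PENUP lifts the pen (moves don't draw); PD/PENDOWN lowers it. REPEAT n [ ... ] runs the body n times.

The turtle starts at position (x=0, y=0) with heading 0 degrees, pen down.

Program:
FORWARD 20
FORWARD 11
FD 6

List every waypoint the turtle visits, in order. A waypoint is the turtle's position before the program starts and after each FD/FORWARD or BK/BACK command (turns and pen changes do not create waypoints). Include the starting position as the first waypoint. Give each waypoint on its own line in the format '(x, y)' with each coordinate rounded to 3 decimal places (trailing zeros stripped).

Answer: (0, 0)
(20, 0)
(31, 0)
(37, 0)

Derivation:
Executing turtle program step by step:
Start: pos=(0,0), heading=0, pen down
FD 20: (0,0) -> (20,0) [heading=0, draw]
FD 11: (20,0) -> (31,0) [heading=0, draw]
FD 6: (31,0) -> (37,0) [heading=0, draw]
Final: pos=(37,0), heading=0, 3 segment(s) drawn
Waypoints (4 total):
(0, 0)
(20, 0)
(31, 0)
(37, 0)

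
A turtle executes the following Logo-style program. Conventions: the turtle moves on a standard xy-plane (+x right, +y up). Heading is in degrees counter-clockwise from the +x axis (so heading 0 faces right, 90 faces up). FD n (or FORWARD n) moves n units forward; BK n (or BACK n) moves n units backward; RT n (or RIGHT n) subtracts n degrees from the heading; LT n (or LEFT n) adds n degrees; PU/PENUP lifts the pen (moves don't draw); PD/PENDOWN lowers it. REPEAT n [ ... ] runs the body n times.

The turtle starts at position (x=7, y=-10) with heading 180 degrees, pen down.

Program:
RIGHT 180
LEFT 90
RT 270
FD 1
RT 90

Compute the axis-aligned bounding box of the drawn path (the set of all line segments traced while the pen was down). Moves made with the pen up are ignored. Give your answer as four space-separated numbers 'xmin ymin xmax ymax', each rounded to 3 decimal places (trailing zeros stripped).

Executing turtle program step by step:
Start: pos=(7,-10), heading=180, pen down
RT 180: heading 180 -> 0
LT 90: heading 0 -> 90
RT 270: heading 90 -> 180
FD 1: (7,-10) -> (6,-10) [heading=180, draw]
RT 90: heading 180 -> 90
Final: pos=(6,-10), heading=90, 1 segment(s) drawn

Segment endpoints: x in {6, 7}, y in {-10}
xmin=6, ymin=-10, xmax=7, ymax=-10

Answer: 6 -10 7 -10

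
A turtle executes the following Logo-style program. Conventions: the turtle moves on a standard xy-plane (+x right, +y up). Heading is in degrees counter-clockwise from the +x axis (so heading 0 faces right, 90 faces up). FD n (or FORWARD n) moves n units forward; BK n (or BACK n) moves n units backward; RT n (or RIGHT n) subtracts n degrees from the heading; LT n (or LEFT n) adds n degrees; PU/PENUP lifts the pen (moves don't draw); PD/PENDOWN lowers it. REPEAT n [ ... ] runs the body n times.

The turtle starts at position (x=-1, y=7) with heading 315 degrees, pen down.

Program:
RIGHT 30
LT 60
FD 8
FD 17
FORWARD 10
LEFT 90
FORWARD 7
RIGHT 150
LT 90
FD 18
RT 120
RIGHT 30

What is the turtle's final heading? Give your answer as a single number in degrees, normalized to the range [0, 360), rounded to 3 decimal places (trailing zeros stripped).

Executing turtle program step by step:
Start: pos=(-1,7), heading=315, pen down
RT 30: heading 315 -> 285
LT 60: heading 285 -> 345
FD 8: (-1,7) -> (6.727,4.929) [heading=345, draw]
FD 17: (6.727,4.929) -> (23.148,0.53) [heading=345, draw]
FD 10: (23.148,0.53) -> (32.807,-2.059) [heading=345, draw]
LT 90: heading 345 -> 75
FD 7: (32.807,-2.059) -> (34.619,4.703) [heading=75, draw]
RT 150: heading 75 -> 285
LT 90: heading 285 -> 15
FD 18: (34.619,4.703) -> (52.006,9.362) [heading=15, draw]
RT 120: heading 15 -> 255
RT 30: heading 255 -> 225
Final: pos=(52.006,9.362), heading=225, 5 segment(s) drawn

Answer: 225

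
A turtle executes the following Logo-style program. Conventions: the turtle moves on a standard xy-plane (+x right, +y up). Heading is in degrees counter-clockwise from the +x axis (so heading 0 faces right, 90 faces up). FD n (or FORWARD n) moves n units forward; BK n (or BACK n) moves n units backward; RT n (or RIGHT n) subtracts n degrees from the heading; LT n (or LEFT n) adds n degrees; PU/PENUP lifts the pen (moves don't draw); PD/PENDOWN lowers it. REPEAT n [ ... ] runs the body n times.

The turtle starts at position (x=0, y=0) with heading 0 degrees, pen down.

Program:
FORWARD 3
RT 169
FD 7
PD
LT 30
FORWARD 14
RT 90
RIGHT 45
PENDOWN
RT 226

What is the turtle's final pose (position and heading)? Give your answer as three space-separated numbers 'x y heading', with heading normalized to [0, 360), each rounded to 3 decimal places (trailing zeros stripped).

Executing turtle program step by step:
Start: pos=(0,0), heading=0, pen down
FD 3: (0,0) -> (3,0) [heading=0, draw]
RT 169: heading 0 -> 191
FD 7: (3,0) -> (-3.871,-1.336) [heading=191, draw]
PD: pen down
LT 30: heading 191 -> 221
FD 14: (-3.871,-1.336) -> (-14.437,-10.52) [heading=221, draw]
RT 90: heading 221 -> 131
RT 45: heading 131 -> 86
PD: pen down
RT 226: heading 86 -> 220
Final: pos=(-14.437,-10.52), heading=220, 3 segment(s) drawn

Answer: -14.437 -10.52 220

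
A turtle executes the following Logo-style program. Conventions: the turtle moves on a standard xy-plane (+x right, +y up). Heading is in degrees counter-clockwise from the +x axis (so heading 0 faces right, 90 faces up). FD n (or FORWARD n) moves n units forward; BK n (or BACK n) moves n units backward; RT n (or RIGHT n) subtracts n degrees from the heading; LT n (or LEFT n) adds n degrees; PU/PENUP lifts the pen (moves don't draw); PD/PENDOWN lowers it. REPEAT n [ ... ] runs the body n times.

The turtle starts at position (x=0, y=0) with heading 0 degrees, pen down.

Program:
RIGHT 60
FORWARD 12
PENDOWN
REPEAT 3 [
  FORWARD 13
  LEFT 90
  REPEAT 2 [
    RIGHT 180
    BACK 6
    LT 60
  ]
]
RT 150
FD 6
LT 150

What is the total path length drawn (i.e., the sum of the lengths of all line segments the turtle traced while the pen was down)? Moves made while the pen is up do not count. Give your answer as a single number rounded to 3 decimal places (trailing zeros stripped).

Executing turtle program step by step:
Start: pos=(0,0), heading=0, pen down
RT 60: heading 0 -> 300
FD 12: (0,0) -> (6,-10.392) [heading=300, draw]
PD: pen down
REPEAT 3 [
  -- iteration 1/3 --
  FD 13: (6,-10.392) -> (12.5,-21.651) [heading=300, draw]
  LT 90: heading 300 -> 30
  REPEAT 2 [
    -- iteration 1/2 --
    RT 180: heading 30 -> 210
    BK 6: (12.5,-21.651) -> (17.696,-18.651) [heading=210, draw]
    LT 60: heading 210 -> 270
    -- iteration 2/2 --
    RT 180: heading 270 -> 90
    BK 6: (17.696,-18.651) -> (17.696,-24.651) [heading=90, draw]
    LT 60: heading 90 -> 150
  ]
  -- iteration 2/3 --
  FD 13: (17.696,-24.651) -> (6.438,-18.151) [heading=150, draw]
  LT 90: heading 150 -> 240
  REPEAT 2 [
    -- iteration 1/2 --
    RT 180: heading 240 -> 60
    BK 6: (6.438,-18.151) -> (3.438,-23.347) [heading=60, draw]
    LT 60: heading 60 -> 120
    -- iteration 2/2 --
    RT 180: heading 120 -> 300
    BK 6: (3.438,-23.347) -> (0.438,-18.151) [heading=300, draw]
    LT 60: heading 300 -> 0
  ]
  -- iteration 3/3 --
  FD 13: (0.438,-18.151) -> (13.438,-18.151) [heading=0, draw]
  LT 90: heading 0 -> 90
  REPEAT 2 [
    -- iteration 1/2 --
    RT 180: heading 90 -> 270
    BK 6: (13.438,-18.151) -> (13.438,-12.151) [heading=270, draw]
    LT 60: heading 270 -> 330
    -- iteration 2/2 --
    RT 180: heading 330 -> 150
    BK 6: (13.438,-12.151) -> (18.634,-15.151) [heading=150, draw]
    LT 60: heading 150 -> 210
  ]
]
RT 150: heading 210 -> 60
FD 6: (18.634,-15.151) -> (21.634,-9.954) [heading=60, draw]
LT 150: heading 60 -> 210
Final: pos=(21.634,-9.954), heading=210, 11 segment(s) drawn

Segment lengths:
  seg 1: (0,0) -> (6,-10.392), length = 12
  seg 2: (6,-10.392) -> (12.5,-21.651), length = 13
  seg 3: (12.5,-21.651) -> (17.696,-18.651), length = 6
  seg 4: (17.696,-18.651) -> (17.696,-24.651), length = 6
  seg 5: (17.696,-24.651) -> (6.438,-18.151), length = 13
  seg 6: (6.438,-18.151) -> (3.438,-23.347), length = 6
  seg 7: (3.438,-23.347) -> (0.438,-18.151), length = 6
  seg 8: (0.438,-18.151) -> (13.438,-18.151), length = 13
  seg 9: (13.438,-18.151) -> (13.438,-12.151), length = 6
  seg 10: (13.438,-12.151) -> (18.634,-15.151), length = 6
  seg 11: (18.634,-15.151) -> (21.634,-9.954), length = 6
Total = 93

Answer: 93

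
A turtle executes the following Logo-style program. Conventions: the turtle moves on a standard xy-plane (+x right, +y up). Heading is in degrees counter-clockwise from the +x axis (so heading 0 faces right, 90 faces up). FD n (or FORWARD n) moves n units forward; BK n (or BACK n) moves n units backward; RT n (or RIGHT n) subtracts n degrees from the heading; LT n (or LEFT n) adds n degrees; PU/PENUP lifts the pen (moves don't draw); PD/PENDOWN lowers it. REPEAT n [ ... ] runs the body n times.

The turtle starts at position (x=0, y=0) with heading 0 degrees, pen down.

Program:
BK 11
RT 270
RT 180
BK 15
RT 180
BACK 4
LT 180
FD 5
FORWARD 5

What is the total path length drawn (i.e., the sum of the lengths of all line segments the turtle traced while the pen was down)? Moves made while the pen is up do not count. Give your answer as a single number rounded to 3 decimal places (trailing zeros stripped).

Executing turtle program step by step:
Start: pos=(0,0), heading=0, pen down
BK 11: (0,0) -> (-11,0) [heading=0, draw]
RT 270: heading 0 -> 90
RT 180: heading 90 -> 270
BK 15: (-11,0) -> (-11,15) [heading=270, draw]
RT 180: heading 270 -> 90
BK 4: (-11,15) -> (-11,11) [heading=90, draw]
LT 180: heading 90 -> 270
FD 5: (-11,11) -> (-11,6) [heading=270, draw]
FD 5: (-11,6) -> (-11,1) [heading=270, draw]
Final: pos=(-11,1), heading=270, 5 segment(s) drawn

Segment lengths:
  seg 1: (0,0) -> (-11,0), length = 11
  seg 2: (-11,0) -> (-11,15), length = 15
  seg 3: (-11,15) -> (-11,11), length = 4
  seg 4: (-11,11) -> (-11,6), length = 5
  seg 5: (-11,6) -> (-11,1), length = 5
Total = 40

Answer: 40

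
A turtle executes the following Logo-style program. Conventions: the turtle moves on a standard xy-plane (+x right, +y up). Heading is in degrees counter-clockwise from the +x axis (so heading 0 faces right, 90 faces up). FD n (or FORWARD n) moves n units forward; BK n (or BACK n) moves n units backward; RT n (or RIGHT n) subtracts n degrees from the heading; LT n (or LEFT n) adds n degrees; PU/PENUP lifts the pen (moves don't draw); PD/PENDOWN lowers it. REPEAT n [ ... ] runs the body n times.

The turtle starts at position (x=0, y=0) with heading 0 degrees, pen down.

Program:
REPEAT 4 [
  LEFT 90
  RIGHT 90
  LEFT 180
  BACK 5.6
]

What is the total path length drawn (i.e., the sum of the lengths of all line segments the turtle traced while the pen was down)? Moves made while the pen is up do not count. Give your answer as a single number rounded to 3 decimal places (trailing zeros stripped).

Answer: 22.4

Derivation:
Executing turtle program step by step:
Start: pos=(0,0), heading=0, pen down
REPEAT 4 [
  -- iteration 1/4 --
  LT 90: heading 0 -> 90
  RT 90: heading 90 -> 0
  LT 180: heading 0 -> 180
  BK 5.6: (0,0) -> (5.6,0) [heading=180, draw]
  -- iteration 2/4 --
  LT 90: heading 180 -> 270
  RT 90: heading 270 -> 180
  LT 180: heading 180 -> 0
  BK 5.6: (5.6,0) -> (0,0) [heading=0, draw]
  -- iteration 3/4 --
  LT 90: heading 0 -> 90
  RT 90: heading 90 -> 0
  LT 180: heading 0 -> 180
  BK 5.6: (0,0) -> (5.6,0) [heading=180, draw]
  -- iteration 4/4 --
  LT 90: heading 180 -> 270
  RT 90: heading 270 -> 180
  LT 180: heading 180 -> 0
  BK 5.6: (5.6,0) -> (0,0) [heading=0, draw]
]
Final: pos=(0,0), heading=0, 4 segment(s) drawn

Segment lengths:
  seg 1: (0,0) -> (5.6,0), length = 5.6
  seg 2: (5.6,0) -> (0,0), length = 5.6
  seg 3: (0,0) -> (5.6,0), length = 5.6
  seg 4: (5.6,0) -> (0,0), length = 5.6
Total = 22.4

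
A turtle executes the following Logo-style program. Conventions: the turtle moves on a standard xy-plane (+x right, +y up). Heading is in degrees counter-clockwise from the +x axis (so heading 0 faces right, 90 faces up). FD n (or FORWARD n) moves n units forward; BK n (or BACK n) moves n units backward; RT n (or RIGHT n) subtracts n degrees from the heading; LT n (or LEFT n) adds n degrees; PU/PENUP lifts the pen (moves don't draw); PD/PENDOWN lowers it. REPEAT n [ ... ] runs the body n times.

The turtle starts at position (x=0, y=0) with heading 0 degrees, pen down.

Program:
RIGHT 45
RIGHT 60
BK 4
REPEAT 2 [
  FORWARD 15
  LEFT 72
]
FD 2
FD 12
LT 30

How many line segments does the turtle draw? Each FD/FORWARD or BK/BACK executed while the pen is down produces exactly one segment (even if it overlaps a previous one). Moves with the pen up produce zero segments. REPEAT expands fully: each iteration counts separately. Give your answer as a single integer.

Executing turtle program step by step:
Start: pos=(0,0), heading=0, pen down
RT 45: heading 0 -> 315
RT 60: heading 315 -> 255
BK 4: (0,0) -> (1.035,3.864) [heading=255, draw]
REPEAT 2 [
  -- iteration 1/2 --
  FD 15: (1.035,3.864) -> (-2.847,-10.625) [heading=255, draw]
  LT 72: heading 255 -> 327
  -- iteration 2/2 --
  FD 15: (-2.847,-10.625) -> (9.733,-18.795) [heading=327, draw]
  LT 72: heading 327 -> 39
]
FD 2: (9.733,-18.795) -> (11.287,-17.536) [heading=39, draw]
FD 12: (11.287,-17.536) -> (20.613,-9.984) [heading=39, draw]
LT 30: heading 39 -> 69
Final: pos=(20.613,-9.984), heading=69, 5 segment(s) drawn
Segments drawn: 5

Answer: 5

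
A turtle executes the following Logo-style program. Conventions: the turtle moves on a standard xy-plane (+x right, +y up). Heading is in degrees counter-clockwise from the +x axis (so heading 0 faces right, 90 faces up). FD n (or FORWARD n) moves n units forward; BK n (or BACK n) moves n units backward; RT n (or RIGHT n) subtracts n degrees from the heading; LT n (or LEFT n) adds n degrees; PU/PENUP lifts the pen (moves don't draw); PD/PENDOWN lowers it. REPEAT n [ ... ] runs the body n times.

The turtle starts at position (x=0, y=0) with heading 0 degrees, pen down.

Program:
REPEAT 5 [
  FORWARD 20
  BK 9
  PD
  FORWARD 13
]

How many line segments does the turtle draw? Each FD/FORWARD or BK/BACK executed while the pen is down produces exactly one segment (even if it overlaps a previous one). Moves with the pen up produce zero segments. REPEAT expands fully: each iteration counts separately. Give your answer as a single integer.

Executing turtle program step by step:
Start: pos=(0,0), heading=0, pen down
REPEAT 5 [
  -- iteration 1/5 --
  FD 20: (0,0) -> (20,0) [heading=0, draw]
  BK 9: (20,0) -> (11,0) [heading=0, draw]
  PD: pen down
  FD 13: (11,0) -> (24,0) [heading=0, draw]
  -- iteration 2/5 --
  FD 20: (24,0) -> (44,0) [heading=0, draw]
  BK 9: (44,0) -> (35,0) [heading=0, draw]
  PD: pen down
  FD 13: (35,0) -> (48,0) [heading=0, draw]
  -- iteration 3/5 --
  FD 20: (48,0) -> (68,0) [heading=0, draw]
  BK 9: (68,0) -> (59,0) [heading=0, draw]
  PD: pen down
  FD 13: (59,0) -> (72,0) [heading=0, draw]
  -- iteration 4/5 --
  FD 20: (72,0) -> (92,0) [heading=0, draw]
  BK 9: (92,0) -> (83,0) [heading=0, draw]
  PD: pen down
  FD 13: (83,0) -> (96,0) [heading=0, draw]
  -- iteration 5/5 --
  FD 20: (96,0) -> (116,0) [heading=0, draw]
  BK 9: (116,0) -> (107,0) [heading=0, draw]
  PD: pen down
  FD 13: (107,0) -> (120,0) [heading=0, draw]
]
Final: pos=(120,0), heading=0, 15 segment(s) drawn
Segments drawn: 15

Answer: 15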